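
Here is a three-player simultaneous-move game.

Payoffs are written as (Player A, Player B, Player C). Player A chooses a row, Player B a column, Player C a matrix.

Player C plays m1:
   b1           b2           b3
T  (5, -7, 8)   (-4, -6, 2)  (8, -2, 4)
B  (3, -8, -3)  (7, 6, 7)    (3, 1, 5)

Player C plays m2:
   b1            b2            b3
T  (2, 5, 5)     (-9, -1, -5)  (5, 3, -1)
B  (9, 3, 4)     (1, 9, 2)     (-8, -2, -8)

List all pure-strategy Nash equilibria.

(T, b1, m1): Player B can switch to b2 (-7 → -6). Not NE.
(T, b1, m2): Player A can switch to B (2 → 9). Not NE.
(T, b2, m1): Player A can switch to B (-4 → 7). Not NE.
(T, b2, m2): Player A can switch to B (-9 → 1). Not NE.
(T, b3, m1): Player A gets 8, best alternative 3; Player B gets -2, best alternative -6; Player C gets 4, best alternative -1. No profitable deviation — NE.
(T, b3, m2): Player B can switch to b1 (3 → 5). Not NE.
(B, b1, m1): Player A can switch to T (3 → 5). Not NE.
(B, b1, m2): Player B can switch to b2 (3 → 9). Not NE.
(B, b2, m1): Player A gets 7, best alternative -4; Player B gets 6, best alternative 1; Player C gets 7, best alternative 2. No profitable deviation — NE.
(B, b2, m2): Player C can switch to m1 (2 → 7). Not NE.
(B, b3, m1): Player A can switch to T (3 → 8). Not NE.
(B, b3, m2): Player A can switch to T (-8 → 5). Not NE.

(T, b3, m1), (B, b2, m1)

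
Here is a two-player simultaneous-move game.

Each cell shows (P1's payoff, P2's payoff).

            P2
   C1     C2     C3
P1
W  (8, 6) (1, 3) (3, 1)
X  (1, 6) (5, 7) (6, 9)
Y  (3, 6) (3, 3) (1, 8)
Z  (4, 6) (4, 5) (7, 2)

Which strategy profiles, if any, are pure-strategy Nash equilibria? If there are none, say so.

P1 against C1: payoffs 8, 1, 3, 4 → best response W.
P1 against C2: payoffs 1, 5, 3, 4 → best response X.
P1 against C3: payoffs 3, 6, 1, 7 → best response Z.
P2 against W: payoffs 6, 3, 1 → best response C1.
P2 against X: payoffs 6, 7, 9 → best response C3.
P2 against Y: payoffs 6, 3, 8 → best response C3.
P2 against Z: payoffs 6, 5, 2 → best response C1.
Mutual best responses: (W, C1).

The unique pure-strategy Nash equilibrium is (W, C1).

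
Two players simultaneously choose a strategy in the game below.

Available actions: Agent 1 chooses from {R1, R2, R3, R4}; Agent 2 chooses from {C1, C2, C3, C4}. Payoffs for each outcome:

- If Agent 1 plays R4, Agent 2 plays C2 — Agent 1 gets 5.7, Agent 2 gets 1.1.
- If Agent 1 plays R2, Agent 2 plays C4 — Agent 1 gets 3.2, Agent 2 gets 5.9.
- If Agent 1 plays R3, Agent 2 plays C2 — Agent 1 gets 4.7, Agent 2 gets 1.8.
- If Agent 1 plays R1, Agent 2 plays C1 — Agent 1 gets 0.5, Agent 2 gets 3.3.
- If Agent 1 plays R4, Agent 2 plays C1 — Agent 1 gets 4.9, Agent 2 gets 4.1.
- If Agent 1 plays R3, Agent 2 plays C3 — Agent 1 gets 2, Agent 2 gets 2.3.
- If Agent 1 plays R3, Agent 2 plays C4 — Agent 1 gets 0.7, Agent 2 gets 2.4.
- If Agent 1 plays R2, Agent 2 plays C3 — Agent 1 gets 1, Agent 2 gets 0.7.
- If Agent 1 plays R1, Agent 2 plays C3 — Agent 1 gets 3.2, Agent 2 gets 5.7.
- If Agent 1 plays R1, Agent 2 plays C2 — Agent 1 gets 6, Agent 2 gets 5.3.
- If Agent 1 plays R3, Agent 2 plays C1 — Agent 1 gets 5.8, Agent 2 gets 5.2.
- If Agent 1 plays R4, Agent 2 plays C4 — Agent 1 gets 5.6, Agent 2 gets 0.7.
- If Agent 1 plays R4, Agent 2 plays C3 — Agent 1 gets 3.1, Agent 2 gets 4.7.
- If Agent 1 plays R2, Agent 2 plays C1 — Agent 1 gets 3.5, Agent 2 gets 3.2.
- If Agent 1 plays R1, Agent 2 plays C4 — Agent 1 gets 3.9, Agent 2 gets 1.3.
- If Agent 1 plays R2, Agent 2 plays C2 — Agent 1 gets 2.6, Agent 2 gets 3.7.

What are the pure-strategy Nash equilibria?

For each strategy profile, look for a profitable unilateral deviation.
(R1, C1): Agent 1 can switch to R2 (0.5 → 3.5). Not NE.
(R1, C2): Agent 2 can switch to C3 (5.3 → 5.7). Not NE.
(R1, C3): Agent 1 gets 3.2, best alternative 3.1; Agent 2 gets 5.7, best alternative 5.3. No profitable deviation — NE.
(R1, C4): Agent 1 can switch to R4 (3.9 → 5.6). Not NE.
(R2, C1): Agent 1 can switch to R3 (3.5 → 5.8). Not NE.
(R2, C2): Agent 1 can switch to R1 (2.6 → 6). Not NE.
(R2, C3): Agent 1 can switch to R1 (1 → 3.2). Not NE.
(R3, C1): Agent 1 gets 5.8, best alternative 4.9; Agent 2 gets 5.2, best alternative 2.4. No profitable deviation — NE.
(The remaining 8 profiles each have a profitable deviation by the same check.)

Pure-strategy Nash equilibria: (R1, C3) and (R3, C1)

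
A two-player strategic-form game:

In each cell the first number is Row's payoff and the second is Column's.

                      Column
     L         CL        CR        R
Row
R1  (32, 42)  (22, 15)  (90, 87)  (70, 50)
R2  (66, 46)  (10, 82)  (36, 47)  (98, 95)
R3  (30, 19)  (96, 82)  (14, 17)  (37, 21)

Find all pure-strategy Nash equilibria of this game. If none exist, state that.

Pure-strategy Nash equilibria: (R1, CR) and (R2, R) and (R3, CL)

For each strategy profile, look for a profitable unilateral deviation.
(R1, L): Row can switch to R2 (32 → 66). Not NE.
(R1, CL): Row can switch to R3 (22 → 96). Not NE.
(R1, CR): Row gets 90, best alternative 36; Column gets 87, best alternative 50. No profitable deviation — NE.
(R1, R): Row can switch to R2 (70 → 98). Not NE.
(R2, L): Column can switch to CL (46 → 82). Not NE.
(R2, CL): Row can switch to R1 (10 → 22). Not NE.
(R2, CR): Row can switch to R1 (36 → 90). Not NE.
(R2, R): Row gets 98, best alternative 70; Column gets 95, best alternative 82. No profitable deviation — NE.
(R3, L): Row can switch to R1 (30 → 32). Not NE.
(R3, CL): Row gets 96, best alternative 22; Column gets 82, best alternative 21. No profitable deviation — NE.
(R3, CR): Row can switch to R1 (14 → 90). Not NE.
(The remaining 1 profile has a profitable deviation by the same check.)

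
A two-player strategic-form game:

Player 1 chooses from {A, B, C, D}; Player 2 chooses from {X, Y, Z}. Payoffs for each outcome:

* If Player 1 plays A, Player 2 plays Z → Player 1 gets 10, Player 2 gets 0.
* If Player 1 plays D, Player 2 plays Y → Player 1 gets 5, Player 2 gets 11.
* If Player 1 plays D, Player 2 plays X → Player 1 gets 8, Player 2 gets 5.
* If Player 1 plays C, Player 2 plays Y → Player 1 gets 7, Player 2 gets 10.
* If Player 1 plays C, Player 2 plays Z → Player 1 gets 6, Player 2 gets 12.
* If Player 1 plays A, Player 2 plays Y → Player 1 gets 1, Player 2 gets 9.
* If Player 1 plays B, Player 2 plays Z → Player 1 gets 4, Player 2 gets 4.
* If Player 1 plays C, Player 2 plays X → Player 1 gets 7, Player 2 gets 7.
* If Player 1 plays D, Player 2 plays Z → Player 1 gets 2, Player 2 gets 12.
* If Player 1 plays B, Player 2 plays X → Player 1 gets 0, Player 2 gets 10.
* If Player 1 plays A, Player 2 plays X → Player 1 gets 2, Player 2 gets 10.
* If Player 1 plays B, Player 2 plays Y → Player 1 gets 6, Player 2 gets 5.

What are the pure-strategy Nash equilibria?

none

(A, X): Player 1 can switch to C (2 → 7). Not NE.
(A, Y): Player 1 can switch to B (1 → 6). Not NE.
(A, Z): Player 2 can switch to X (0 → 10). Not NE.
(B, X): Player 1 can switch to A (0 → 2). Not NE.
(B, Y): Player 1 can switch to C (6 → 7). Not NE.
(B, Z): Player 1 can switch to A (4 → 10). Not NE.
(C, X): Player 1 can switch to D (7 → 8). Not NE.
(C, Y): Player 2 can switch to Z (10 → 12). Not NE.
(C, Z): Player 1 can switch to A (6 → 10). Not NE.
(D, X): Player 2 can switch to Y (5 → 11). Not NE.
(The remaining 2 profiles each have a profitable deviation by the same check.)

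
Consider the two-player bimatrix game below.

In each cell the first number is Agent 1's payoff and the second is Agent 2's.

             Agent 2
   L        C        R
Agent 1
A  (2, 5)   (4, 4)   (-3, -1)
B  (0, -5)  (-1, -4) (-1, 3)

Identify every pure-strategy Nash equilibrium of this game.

The pure Nash equilibria are (A, L); (B, R).

For each player, find the best response to each opponent profile; mutual best responses are the pure NE.
Agent 1 against L: payoffs 2, 0 → best response A.
Agent 1 against C: payoffs 4, -1 → best response A.
Agent 1 against R: payoffs -3, -1 → best response B.
Agent 2 against A: payoffs 5, 4, -1 → best response L.
Agent 2 against B: payoffs -5, -4, 3 → best response R.
Mutual best responses: (A, L); (B, R).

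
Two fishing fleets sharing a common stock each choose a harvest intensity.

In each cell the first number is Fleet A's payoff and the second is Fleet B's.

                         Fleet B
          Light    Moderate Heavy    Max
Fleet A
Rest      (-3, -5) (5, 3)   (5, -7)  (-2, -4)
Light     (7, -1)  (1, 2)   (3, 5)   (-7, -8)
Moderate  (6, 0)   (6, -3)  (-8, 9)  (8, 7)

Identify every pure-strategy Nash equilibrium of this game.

Fleet A against Light: payoffs -3, 7, 6 → best response Light.
Fleet A against Moderate: payoffs 5, 1, 6 → best response Moderate.
Fleet A against Heavy: payoffs 5, 3, -8 → best response Rest.
Fleet A against Max: payoffs -2, -7, 8 → best response Moderate.
Fleet B against Rest: payoffs -5, 3, -7, -4 → best response Moderate.
Fleet B against Light: payoffs -1, 2, 5, -8 → best response Heavy.
Fleet B against Moderate: payoffs 0, -3, 9, 7 → best response Heavy.
No profile is a mutual best response for all players.

none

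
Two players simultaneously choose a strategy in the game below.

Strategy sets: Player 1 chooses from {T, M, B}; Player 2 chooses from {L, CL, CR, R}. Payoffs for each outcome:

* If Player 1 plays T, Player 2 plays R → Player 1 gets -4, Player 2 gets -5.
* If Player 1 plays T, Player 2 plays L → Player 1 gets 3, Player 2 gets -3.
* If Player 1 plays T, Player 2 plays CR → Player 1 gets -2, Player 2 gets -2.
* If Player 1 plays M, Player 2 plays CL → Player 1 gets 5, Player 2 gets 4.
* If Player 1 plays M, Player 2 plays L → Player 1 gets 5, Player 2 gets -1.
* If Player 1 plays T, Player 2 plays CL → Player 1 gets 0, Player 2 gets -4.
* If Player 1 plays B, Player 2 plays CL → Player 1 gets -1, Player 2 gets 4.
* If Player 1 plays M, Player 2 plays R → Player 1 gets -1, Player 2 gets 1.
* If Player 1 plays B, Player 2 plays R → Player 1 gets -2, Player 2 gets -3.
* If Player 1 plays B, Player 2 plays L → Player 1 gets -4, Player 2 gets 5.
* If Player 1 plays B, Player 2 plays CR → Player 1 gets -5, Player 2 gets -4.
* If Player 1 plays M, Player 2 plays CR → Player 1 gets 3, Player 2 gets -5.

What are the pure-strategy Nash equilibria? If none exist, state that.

The unique pure-strategy Nash equilibrium is (M, CL).

(T, L): Player 1 can switch to M (3 → 5). Not NE.
(T, CL): Player 1 can switch to M (0 → 5). Not NE.
(T, CR): Player 1 can switch to M (-2 → 3). Not NE.
(T, R): Player 1 can switch to M (-4 → -1). Not NE.
(M, L): Player 2 can switch to CL (-1 → 4). Not NE.
(M, CL): Player 1 gets 5, best alternative 0; Player 2 gets 4, best alternative 1. No profitable deviation — NE.
(M, CR): Player 2 can switch to L (-5 → -1). Not NE.
(M, R): Player 2 can switch to CL (1 → 4). Not NE.
(B, L): Player 1 can switch to T (-4 → 3). Not NE.
(B, CL): Player 1 can switch to T (-1 → 0). Not NE.
(B, CR): Player 1 can switch to T (-5 → -2). Not NE.
(B, R): Player 1 can switch to M (-2 → -1). Not NE.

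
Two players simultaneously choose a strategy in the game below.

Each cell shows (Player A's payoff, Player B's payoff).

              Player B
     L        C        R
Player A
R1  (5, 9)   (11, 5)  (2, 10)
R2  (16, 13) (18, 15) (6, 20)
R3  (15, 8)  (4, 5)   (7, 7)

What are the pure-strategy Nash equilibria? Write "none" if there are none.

Player A against L: payoffs 5, 16, 15 → best response R2.
Player A against C: payoffs 11, 18, 4 → best response R2.
Player A against R: payoffs 2, 6, 7 → best response R3.
Player B against R1: payoffs 9, 5, 10 → best response R.
Player B against R2: payoffs 13, 15, 20 → best response R.
Player B against R3: payoffs 8, 5, 7 → best response L.
No profile is a mutual best response for all players.

There is no pure-strategy Nash equilibrium.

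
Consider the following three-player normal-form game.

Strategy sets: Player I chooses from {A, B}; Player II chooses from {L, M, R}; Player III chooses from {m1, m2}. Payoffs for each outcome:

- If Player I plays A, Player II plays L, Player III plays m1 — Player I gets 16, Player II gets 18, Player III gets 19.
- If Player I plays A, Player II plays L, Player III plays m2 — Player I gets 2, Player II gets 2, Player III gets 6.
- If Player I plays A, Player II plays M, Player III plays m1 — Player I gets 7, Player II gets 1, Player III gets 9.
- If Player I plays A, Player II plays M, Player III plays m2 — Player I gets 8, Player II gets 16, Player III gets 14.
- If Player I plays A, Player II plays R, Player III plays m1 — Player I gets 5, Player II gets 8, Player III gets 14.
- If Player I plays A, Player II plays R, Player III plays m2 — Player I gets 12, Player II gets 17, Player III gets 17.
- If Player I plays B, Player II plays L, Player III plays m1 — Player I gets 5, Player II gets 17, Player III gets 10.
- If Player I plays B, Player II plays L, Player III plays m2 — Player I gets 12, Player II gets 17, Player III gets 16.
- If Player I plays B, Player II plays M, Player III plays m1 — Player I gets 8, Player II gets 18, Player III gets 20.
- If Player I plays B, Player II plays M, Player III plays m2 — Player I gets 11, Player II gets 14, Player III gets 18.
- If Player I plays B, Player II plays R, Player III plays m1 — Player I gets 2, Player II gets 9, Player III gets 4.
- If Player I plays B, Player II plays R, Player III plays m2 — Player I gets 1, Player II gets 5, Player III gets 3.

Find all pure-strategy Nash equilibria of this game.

Pure-strategy Nash equilibria: (A, L, m1), (A, R, m2), (B, L, m2), (B, M, m1)

Player I against (L, m1): payoffs 16, 5 → best response A.
Player I against (L, m2): payoffs 2, 12 → best response B.
Player I against (M, m1): payoffs 7, 8 → best response B.
Player I against (M, m2): payoffs 8, 11 → best response B.
Player I against (R, m1): payoffs 5, 2 → best response A.
Player I against (R, m2): payoffs 12, 1 → best response A.
Player II against (A, m1): payoffs 18, 1, 8 → best response L.
Player II against (A, m2): payoffs 2, 16, 17 → best response R.
Player II against (B, m1): payoffs 17, 18, 9 → best response M.
Player II against (B, m2): payoffs 17, 14, 5 → best response L.
Player III against (A, L): payoffs 19, 6 → best response m1.
Player III against (A, M): payoffs 9, 14 → best response m2.
Player III against (A, R): payoffs 14, 17 → best response m2.
Player III against (B, L): payoffs 10, 16 → best response m2.
Player III against (B, M): payoffs 20, 18 → best response m1.
Player III against (B, R): payoffs 4, 3 → best response m1.
Mutual best responses: (A, L, m1); (A, R, m2); (B, L, m2); (B, M, m1).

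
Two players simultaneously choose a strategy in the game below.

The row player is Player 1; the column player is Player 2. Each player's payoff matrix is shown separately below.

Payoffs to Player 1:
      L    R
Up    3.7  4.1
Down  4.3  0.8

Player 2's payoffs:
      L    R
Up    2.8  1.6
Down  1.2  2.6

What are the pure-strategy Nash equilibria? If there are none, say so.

Player 1 against L: payoffs 3.7, 4.3 → best response Down.
Player 1 against R: payoffs 4.1, 0.8 → best response Up.
Player 2 against Up: payoffs 2.8, 1.6 → best response L.
Player 2 against Down: payoffs 1.2, 2.6 → best response R.
No profile is a mutual best response for all players.

There is no pure-strategy Nash equilibrium.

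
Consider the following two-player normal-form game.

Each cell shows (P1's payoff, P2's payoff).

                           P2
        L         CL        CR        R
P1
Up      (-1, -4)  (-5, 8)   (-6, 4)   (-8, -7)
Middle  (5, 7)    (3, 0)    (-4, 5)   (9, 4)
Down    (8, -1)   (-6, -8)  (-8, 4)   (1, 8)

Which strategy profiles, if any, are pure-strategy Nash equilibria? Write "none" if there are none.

(Up, L): P1 can switch to Middle (-1 → 5). Not NE.
(Up, CL): P1 can switch to Middle (-5 → 3). Not NE.
(Up, CR): P1 can switch to Middle (-6 → -4). Not NE.
(Up, R): P1 can switch to Middle (-8 → 9). Not NE.
(Middle, L): P1 can switch to Down (5 → 8). Not NE.
(Middle, CL): P2 can switch to L (0 → 7). Not NE.
(Middle, CR): P2 can switch to L (5 → 7). Not NE.
(Middle, R): P2 can switch to L (4 → 7). Not NE.
(Down, L): P2 can switch to CR (-1 → 4). Not NE.
(Down, CL): P1 can switch to Up (-6 → -5). Not NE.
(The remaining 2 profiles each have a profitable deviation by the same check.)

This game has no pure Nash equilibrium.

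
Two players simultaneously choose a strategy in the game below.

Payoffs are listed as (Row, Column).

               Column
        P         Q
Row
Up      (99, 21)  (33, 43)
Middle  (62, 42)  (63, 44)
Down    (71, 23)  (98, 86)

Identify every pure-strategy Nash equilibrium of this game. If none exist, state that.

(Down, Q)

Row against P: payoffs 99, 62, 71 → best response Up.
Row against Q: payoffs 33, 63, 98 → best response Down.
Column against Up: payoffs 21, 43 → best response Q.
Column against Middle: payoffs 42, 44 → best response Q.
Column against Down: payoffs 23, 86 → best response Q.
Mutual best responses: (Down, Q).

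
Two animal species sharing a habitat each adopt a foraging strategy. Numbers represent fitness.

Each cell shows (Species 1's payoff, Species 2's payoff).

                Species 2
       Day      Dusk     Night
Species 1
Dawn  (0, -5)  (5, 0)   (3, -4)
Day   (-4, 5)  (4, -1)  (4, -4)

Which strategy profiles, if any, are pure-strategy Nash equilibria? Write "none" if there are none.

Pure NE: (Dawn, Dusk)

Check each profile: it is a Nash equilibrium iff no player can strictly gain by switching unilaterally.
(Dawn, Day): Species 2 can switch to Dusk (-5 → 0). Not NE.
(Dawn, Dusk): Species 1 gets 5, best alternative 4; Species 2 gets 0, best alternative -4. No profitable deviation — NE.
(Dawn, Night): Species 1 can switch to Day (3 → 4). Not NE.
(Day, Day): Species 1 can switch to Dawn (-4 → 0). Not NE.
(Day, Dusk): Species 1 can switch to Dawn (4 → 5). Not NE.
(Day, Night): Species 2 can switch to Day (-4 → 5). Not NE.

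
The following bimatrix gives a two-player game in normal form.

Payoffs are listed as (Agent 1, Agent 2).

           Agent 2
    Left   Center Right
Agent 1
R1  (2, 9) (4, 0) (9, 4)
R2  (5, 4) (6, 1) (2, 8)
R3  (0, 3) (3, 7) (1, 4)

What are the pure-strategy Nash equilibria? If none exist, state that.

For each strategy profile, look for a profitable unilateral deviation.
(R1, Left): Agent 1 can switch to R2 (2 → 5). Not NE.
(R1, Center): Agent 1 can switch to R2 (4 → 6). Not NE.
(R1, Right): Agent 2 can switch to Left (4 → 9). Not NE.
(R2, Left): Agent 2 can switch to Right (4 → 8). Not NE.
(R2, Center): Agent 2 can switch to Left (1 → 4). Not NE.
(R2, Right): Agent 1 can switch to R1 (2 → 9). Not NE.
(R3, Left): Agent 1 can switch to R1 (0 → 2). Not NE.
(R3, Center): Agent 1 can switch to R1 (3 → 4). Not NE.
(R3, Right): Agent 1 can switch to R1 (1 → 9). Not NE.

There is no pure-strategy Nash equilibrium.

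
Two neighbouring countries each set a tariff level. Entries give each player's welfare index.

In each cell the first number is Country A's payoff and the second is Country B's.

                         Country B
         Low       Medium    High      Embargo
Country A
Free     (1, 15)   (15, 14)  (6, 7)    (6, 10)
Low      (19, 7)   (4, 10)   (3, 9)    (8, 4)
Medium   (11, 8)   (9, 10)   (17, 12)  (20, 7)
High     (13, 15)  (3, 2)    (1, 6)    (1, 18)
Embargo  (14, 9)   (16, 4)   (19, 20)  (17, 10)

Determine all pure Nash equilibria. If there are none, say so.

Country A against Low: payoffs 1, 19, 11, 13, 14 → best response Low.
Country A against Medium: payoffs 15, 4, 9, 3, 16 → best response Embargo.
Country A against High: payoffs 6, 3, 17, 1, 19 → best response Embargo.
Country A against Embargo: payoffs 6, 8, 20, 1, 17 → best response Medium.
Country B against Free: payoffs 15, 14, 7, 10 → best response Low.
Country B against Low: payoffs 7, 10, 9, 4 → best response Medium.
Country B against Medium: payoffs 8, 10, 12, 7 → best response High.
Country B against High: payoffs 15, 2, 6, 18 → best response Embargo.
Country B against Embargo: payoffs 9, 4, 20, 10 → best response High.
Mutual best responses: (Embargo, High).

Pure NE: (Embargo, High)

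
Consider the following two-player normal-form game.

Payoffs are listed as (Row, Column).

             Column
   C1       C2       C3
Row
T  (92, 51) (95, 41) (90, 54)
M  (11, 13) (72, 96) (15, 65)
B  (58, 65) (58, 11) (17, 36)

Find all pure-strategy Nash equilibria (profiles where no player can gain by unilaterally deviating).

Mark each player's best response to every combination of opponents' strategies; a profile where every player is best-responding is a pure Nash equilibrium.
Row against C1: payoffs 92, 11, 58 → best response T.
Row against C2: payoffs 95, 72, 58 → best response T.
Row against C3: payoffs 90, 15, 17 → best response T.
Column against T: payoffs 51, 41, 54 → best response C3.
Column against M: payoffs 13, 96, 65 → best response C2.
Column against B: payoffs 65, 11, 36 → best response C1.
Mutual best responses: (T, C3).

The unique pure-strategy Nash equilibrium is (T, C3).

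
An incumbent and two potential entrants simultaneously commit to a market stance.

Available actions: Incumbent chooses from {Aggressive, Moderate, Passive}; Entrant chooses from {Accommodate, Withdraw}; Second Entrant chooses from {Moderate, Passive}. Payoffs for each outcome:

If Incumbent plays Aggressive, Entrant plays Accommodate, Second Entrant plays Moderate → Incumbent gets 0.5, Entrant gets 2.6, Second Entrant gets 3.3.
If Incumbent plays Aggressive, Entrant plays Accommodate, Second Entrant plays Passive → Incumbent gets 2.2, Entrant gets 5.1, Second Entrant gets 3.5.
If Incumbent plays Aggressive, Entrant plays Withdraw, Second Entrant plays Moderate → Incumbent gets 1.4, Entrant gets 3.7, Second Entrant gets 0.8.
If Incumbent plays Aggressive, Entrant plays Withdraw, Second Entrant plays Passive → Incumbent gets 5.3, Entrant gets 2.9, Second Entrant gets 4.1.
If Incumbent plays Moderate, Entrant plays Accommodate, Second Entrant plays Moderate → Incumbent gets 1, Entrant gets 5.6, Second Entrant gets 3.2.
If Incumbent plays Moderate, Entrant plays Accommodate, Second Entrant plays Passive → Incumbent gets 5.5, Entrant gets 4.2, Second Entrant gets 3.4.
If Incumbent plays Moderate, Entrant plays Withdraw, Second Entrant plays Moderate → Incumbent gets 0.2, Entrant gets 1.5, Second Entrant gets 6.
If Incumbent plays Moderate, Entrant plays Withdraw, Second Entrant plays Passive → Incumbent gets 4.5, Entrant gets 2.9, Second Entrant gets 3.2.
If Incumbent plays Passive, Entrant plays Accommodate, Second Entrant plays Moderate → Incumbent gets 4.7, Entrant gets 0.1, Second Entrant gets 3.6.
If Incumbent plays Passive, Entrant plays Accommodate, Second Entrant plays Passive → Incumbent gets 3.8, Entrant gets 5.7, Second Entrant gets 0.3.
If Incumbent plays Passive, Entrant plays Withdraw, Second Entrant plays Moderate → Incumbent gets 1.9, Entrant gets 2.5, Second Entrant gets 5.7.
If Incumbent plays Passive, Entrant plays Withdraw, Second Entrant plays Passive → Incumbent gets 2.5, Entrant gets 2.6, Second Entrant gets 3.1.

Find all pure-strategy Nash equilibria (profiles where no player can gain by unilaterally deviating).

The pure Nash equilibria are (Moderate, Accommodate, Passive) and (Passive, Withdraw, Moderate).

Mark each player's best response to every combination of opponents' strategies; a profile where every player is best-responding is a pure Nash equilibrium.
Incumbent against (Accommodate, Moderate): payoffs 0.5, 1, 4.7 → best response Passive.
Incumbent against (Accommodate, Passive): payoffs 2.2, 5.5, 3.8 → best response Moderate.
Incumbent against (Withdraw, Moderate): payoffs 1.4, 0.2, 1.9 → best response Passive.
Incumbent against (Withdraw, Passive): payoffs 5.3, 4.5, 2.5 → best response Aggressive.
Entrant against (Aggressive, Moderate): payoffs 2.6, 3.7 → best response Withdraw.
Entrant against (Aggressive, Passive): payoffs 5.1, 2.9 → best response Accommodate.
Entrant against (Moderate, Moderate): payoffs 5.6, 1.5 → best response Accommodate.
Entrant against (Moderate, Passive): payoffs 4.2, 2.9 → best response Accommodate.
Entrant against (Passive, Moderate): payoffs 0.1, 2.5 → best response Withdraw.
Entrant against (Passive, Passive): payoffs 5.7, 2.6 → best response Accommodate.
Second Entrant against (Aggressive, Accommodate): payoffs 3.3, 3.5 → best response Passive.
Second Entrant against (Aggressive, Withdraw): payoffs 0.8, 4.1 → best response Passive.
Second Entrant against (Moderate, Accommodate): payoffs 3.2, 3.4 → best response Passive.
Second Entrant against (Moderate, Withdraw): payoffs 6, 3.2 → best response Moderate.
Second Entrant against (Passive, Accommodate): payoffs 3.6, 0.3 → best response Moderate.
Second Entrant against (Passive, Withdraw): payoffs 5.7, 3.1 → best response Moderate.
Mutual best responses: (Moderate, Accommodate, Passive); (Passive, Withdraw, Moderate).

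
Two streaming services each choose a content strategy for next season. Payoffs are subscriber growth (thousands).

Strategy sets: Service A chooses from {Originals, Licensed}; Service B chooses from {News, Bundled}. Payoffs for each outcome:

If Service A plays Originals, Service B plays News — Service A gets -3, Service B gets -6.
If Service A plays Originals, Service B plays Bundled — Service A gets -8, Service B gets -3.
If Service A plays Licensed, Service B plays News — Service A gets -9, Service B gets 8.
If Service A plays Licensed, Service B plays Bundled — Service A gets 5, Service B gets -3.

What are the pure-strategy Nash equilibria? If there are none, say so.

This game has no pure Nash equilibrium.

Service A against News: payoffs -3, -9 → best response Originals.
Service A against Bundled: payoffs -8, 5 → best response Licensed.
Service B against Originals: payoffs -6, -3 → best response Bundled.
Service B against Licensed: payoffs 8, -3 → best response News.
No profile is a mutual best response for all players.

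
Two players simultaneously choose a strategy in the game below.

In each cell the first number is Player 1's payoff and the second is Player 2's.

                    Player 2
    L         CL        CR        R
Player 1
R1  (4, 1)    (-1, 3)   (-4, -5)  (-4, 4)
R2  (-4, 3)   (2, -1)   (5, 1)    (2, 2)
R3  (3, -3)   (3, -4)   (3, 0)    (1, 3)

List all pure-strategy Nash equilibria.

Player 1 against L: payoffs 4, -4, 3 → best response R1.
Player 1 against CL: payoffs -1, 2, 3 → best response R3.
Player 1 against CR: payoffs -4, 5, 3 → best response R2.
Player 1 against R: payoffs -4, 2, 1 → best response R2.
Player 2 against R1: payoffs 1, 3, -5, 4 → best response R.
Player 2 against R2: payoffs 3, -1, 1, 2 → best response L.
Player 2 against R3: payoffs -3, -4, 0, 3 → best response R.
No profile is a mutual best response for all players.

No pure-strategy Nash equilibrium.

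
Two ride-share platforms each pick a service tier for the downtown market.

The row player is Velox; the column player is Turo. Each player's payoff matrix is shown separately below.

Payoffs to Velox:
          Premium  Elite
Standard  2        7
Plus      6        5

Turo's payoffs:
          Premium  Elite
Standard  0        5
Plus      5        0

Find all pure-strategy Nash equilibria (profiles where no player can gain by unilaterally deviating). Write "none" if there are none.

(Standard, Premium): Velox can switch to Plus (2 → 6). Not NE.
(Standard, Elite): Velox gets 7, best alternative 5; Turo gets 5, best alternative 0. No profitable deviation — NE.
(Plus, Premium): Velox gets 6, best alternative 2; Turo gets 5, best alternative 0. No profitable deviation — NE.
(Plus, Elite): Velox can switch to Standard (5 → 7). Not NE.

(Standard, Elite), (Plus, Premium)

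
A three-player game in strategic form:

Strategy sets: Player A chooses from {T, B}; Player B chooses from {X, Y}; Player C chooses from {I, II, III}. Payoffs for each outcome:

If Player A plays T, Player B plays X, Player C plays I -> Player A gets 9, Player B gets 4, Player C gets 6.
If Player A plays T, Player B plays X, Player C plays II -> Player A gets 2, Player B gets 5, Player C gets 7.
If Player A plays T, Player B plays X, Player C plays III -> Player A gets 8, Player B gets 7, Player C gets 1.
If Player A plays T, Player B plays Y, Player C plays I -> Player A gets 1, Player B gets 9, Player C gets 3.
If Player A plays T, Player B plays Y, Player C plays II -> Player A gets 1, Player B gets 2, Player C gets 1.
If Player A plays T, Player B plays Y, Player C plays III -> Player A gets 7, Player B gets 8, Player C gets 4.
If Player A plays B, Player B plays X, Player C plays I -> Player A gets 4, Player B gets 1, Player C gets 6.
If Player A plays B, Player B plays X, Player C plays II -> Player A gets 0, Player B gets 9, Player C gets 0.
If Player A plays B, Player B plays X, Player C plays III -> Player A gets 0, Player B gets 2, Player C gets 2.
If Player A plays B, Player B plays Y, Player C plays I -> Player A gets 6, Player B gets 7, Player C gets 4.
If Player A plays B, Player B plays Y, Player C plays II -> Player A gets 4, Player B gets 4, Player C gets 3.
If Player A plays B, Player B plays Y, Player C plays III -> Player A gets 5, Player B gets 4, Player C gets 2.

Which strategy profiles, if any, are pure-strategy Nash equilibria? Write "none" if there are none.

(T, X, I): Player B can switch to Y (4 → 9). Not NE.
(T, X, II): Player A gets 2, best alternative 0; Player B gets 5, best alternative 2; Player C gets 7, best alternative 6. No profitable deviation — NE.
(T, X, III): Player B can switch to Y (7 → 8). Not NE.
(T, Y, I): Player A can switch to B (1 → 6). Not NE.
(T, Y, II): Player A can switch to B (1 → 4). Not NE.
(T, Y, III): Player A gets 7, best alternative 5; Player B gets 8, best alternative 7; Player C gets 4, best alternative 3. No profitable deviation — NE.
(B, X, I): Player A can switch to T (4 → 9). Not NE.
(B, X, II): Player A can switch to T (0 → 2). Not NE.
(B, Y, I): Player A gets 6, best alternative 1; Player B gets 7, best alternative 1; Player C gets 4, best alternative 3. No profitable deviation — NE.
(The remaining 3 profiles each have a profitable deviation by the same check.)

(T, X, II); (T, Y, III); (B, Y, I)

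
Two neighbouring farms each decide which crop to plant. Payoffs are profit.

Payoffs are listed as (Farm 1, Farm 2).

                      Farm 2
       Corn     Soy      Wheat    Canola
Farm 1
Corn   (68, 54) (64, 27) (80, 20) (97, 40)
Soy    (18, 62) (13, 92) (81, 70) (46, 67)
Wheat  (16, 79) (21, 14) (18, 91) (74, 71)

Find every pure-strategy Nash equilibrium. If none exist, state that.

For each player, find the best response to each opponent profile; mutual best responses are the pure NE.
Farm 1 against Corn: payoffs 68, 18, 16 → best response Corn.
Farm 1 against Soy: payoffs 64, 13, 21 → best response Corn.
Farm 1 against Wheat: payoffs 80, 81, 18 → best response Soy.
Farm 1 against Canola: payoffs 97, 46, 74 → best response Corn.
Farm 2 against Corn: payoffs 54, 27, 20, 40 → best response Corn.
Farm 2 against Soy: payoffs 62, 92, 70, 67 → best response Soy.
Farm 2 against Wheat: payoffs 79, 14, 91, 71 → best response Wheat.
Mutual best responses: (Corn, Corn).

The unique pure-strategy Nash equilibrium is (Corn, Corn).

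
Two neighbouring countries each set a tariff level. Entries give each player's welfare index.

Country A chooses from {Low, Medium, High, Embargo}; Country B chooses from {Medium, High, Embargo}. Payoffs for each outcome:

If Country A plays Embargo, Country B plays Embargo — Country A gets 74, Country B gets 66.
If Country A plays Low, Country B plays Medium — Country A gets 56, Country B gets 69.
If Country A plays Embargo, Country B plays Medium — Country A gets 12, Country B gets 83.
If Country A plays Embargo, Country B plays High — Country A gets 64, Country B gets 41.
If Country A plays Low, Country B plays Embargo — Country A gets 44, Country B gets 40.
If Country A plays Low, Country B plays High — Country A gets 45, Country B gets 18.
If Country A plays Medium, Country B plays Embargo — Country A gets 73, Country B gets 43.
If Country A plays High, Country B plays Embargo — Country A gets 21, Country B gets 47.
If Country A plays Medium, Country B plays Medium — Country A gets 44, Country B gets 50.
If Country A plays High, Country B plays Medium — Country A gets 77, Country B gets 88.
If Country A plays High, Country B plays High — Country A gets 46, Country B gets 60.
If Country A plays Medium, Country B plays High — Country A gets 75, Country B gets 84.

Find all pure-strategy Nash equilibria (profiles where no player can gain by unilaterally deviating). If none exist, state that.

Pure-strategy Nash equilibria: (Medium, High) and (High, Medium)

(Low, Medium): Country A can switch to High (56 → 77). Not NE.
(Low, High): Country A can switch to Medium (45 → 75). Not NE.
(Low, Embargo): Country A can switch to Medium (44 → 73). Not NE.
(Medium, Medium): Country A can switch to Low (44 → 56). Not NE.
(Medium, High): Country A gets 75, best alternative 64; Country B gets 84, best alternative 50. No profitable deviation — NE.
(Medium, Embargo): Country A can switch to Embargo (73 → 74). Not NE.
(High, Medium): Country A gets 77, best alternative 56; Country B gets 88, best alternative 60. No profitable deviation — NE.
(High, High): Country A can switch to Medium (46 → 75). Not NE.
(High, Embargo): Country A can switch to Low (21 → 44). Not NE.
(Embargo, Medium): Country A can switch to Low (12 → 56). Not NE.
(Embargo, High): Country A can switch to Medium (64 → 75). Not NE.
(Embargo, Embargo): Country B can switch to Medium (66 → 83). Not NE.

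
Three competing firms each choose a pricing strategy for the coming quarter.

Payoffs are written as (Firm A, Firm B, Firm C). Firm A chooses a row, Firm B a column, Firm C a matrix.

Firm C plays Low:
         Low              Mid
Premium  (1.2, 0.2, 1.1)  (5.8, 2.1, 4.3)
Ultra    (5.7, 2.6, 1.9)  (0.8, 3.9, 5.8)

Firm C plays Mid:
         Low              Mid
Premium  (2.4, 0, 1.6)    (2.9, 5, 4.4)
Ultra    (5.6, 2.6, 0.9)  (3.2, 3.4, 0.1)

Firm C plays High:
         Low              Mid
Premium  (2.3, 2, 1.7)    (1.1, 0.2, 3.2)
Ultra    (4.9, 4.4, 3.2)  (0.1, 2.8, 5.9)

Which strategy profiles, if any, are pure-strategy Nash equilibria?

Firm A against (Low, Low): payoffs 1.2, 5.7 → best response Ultra.
Firm A against (Low, Mid): payoffs 2.4, 5.6 → best response Ultra.
Firm A against (Low, High): payoffs 2.3, 4.9 → best response Ultra.
Firm A against (Mid, Low): payoffs 5.8, 0.8 → best response Premium.
Firm A against (Mid, Mid): payoffs 2.9, 3.2 → best response Ultra.
Firm A against (Mid, High): payoffs 1.1, 0.1 → best response Premium.
Firm B against (Premium, Low): payoffs 0.2, 2.1 → best response Mid.
Firm B against (Premium, Mid): payoffs 0, 5 → best response Mid.
Firm B against (Premium, High): payoffs 2, 0.2 → best response Low.
Firm B against (Ultra, Low): payoffs 2.6, 3.9 → best response Mid.
Firm B against (Ultra, Mid): payoffs 2.6, 3.4 → best response Mid.
Firm B against (Ultra, High): payoffs 4.4, 2.8 → best response Low.
Firm C against (Premium, Low): payoffs 1.1, 1.6, 1.7 → best response High.
Firm C against (Premium, Mid): payoffs 4.3, 4.4, 3.2 → best response Mid.
Firm C against (Ultra, Low): payoffs 1.9, 0.9, 3.2 → best response High.
Firm C against (Ultra, Mid): payoffs 5.8, 0.1, 5.9 → best response High.
Mutual best responses: (Ultra, Low, High).

The unique pure-strategy Nash equilibrium is (Ultra, Low, High).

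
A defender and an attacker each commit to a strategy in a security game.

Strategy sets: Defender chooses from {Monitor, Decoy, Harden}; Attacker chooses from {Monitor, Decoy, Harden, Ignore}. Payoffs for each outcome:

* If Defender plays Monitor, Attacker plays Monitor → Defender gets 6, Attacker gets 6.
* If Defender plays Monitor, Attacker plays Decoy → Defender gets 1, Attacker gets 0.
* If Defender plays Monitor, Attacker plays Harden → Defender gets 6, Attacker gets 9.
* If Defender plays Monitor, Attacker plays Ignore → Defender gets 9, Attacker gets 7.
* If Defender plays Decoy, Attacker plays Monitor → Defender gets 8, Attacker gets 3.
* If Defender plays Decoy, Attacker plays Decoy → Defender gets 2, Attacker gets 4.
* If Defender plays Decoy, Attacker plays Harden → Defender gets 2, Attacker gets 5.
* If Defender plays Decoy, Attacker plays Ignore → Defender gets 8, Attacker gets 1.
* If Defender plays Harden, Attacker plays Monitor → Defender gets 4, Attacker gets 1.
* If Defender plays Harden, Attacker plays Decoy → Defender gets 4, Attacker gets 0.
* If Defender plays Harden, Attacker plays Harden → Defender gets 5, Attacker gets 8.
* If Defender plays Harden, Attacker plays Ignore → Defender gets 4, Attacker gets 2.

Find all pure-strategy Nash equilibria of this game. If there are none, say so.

Mark each player's best response to every combination of opponents' strategies; a profile where every player is best-responding is a pure Nash equilibrium.
Defender against Monitor: payoffs 6, 8, 4 → best response Decoy.
Defender against Decoy: payoffs 1, 2, 4 → best response Harden.
Defender against Harden: payoffs 6, 2, 5 → best response Monitor.
Defender against Ignore: payoffs 9, 8, 4 → best response Monitor.
Attacker against Monitor: payoffs 6, 0, 9, 7 → best response Harden.
Attacker against Decoy: payoffs 3, 4, 5, 1 → best response Harden.
Attacker against Harden: payoffs 1, 0, 8, 2 → best response Harden.
Mutual best responses: (Monitor, Harden).

(Monitor, Harden)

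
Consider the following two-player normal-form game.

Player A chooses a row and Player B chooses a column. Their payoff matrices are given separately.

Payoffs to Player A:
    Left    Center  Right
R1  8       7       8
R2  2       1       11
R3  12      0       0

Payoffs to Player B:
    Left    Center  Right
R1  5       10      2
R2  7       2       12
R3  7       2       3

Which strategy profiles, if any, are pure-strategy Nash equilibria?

Pure-strategy Nash equilibria: (R1, Center); (R2, Right); (R3, Left)

Mark each player's best response to every combination of opponents' strategies; a profile where every player is best-responding is a pure Nash equilibrium.
Player A against Left: payoffs 8, 2, 12 → best response R3.
Player A against Center: payoffs 7, 1, 0 → best response R1.
Player A against Right: payoffs 8, 11, 0 → best response R2.
Player B against R1: payoffs 5, 10, 2 → best response Center.
Player B against R2: payoffs 7, 2, 12 → best response Right.
Player B against R3: payoffs 7, 2, 3 → best response Left.
Mutual best responses: (R1, Center); (R2, Right); (R3, Left).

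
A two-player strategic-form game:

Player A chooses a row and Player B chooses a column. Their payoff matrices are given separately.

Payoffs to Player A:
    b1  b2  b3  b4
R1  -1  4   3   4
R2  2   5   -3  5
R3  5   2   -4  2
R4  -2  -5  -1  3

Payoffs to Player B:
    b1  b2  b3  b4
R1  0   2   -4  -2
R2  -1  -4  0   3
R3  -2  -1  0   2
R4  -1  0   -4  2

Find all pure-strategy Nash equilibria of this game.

(R1, b1): Player A can switch to R2 (-1 → 2). Not NE.
(R1, b2): Player A can switch to R2 (4 → 5). Not NE.
(R1, b3): Player B can switch to b1 (-4 → 0). Not NE.
(R1, b4): Player A can switch to R2 (4 → 5). Not NE.
(R2, b1): Player A can switch to R3 (2 → 5). Not NE.
(R2, b2): Player B can switch to b1 (-4 → -1). Not NE.
(R2, b3): Player A can switch to R1 (-3 → 3). Not NE.
(R2, b4): Player A gets 5, best alternative 4; Player B gets 3, best alternative 0. No profitable deviation — NE.
(R3, b1): Player B can switch to b2 (-2 → -1). Not NE.
(The remaining 7 profiles each have a profitable deviation by the same check.)

(R2, b4)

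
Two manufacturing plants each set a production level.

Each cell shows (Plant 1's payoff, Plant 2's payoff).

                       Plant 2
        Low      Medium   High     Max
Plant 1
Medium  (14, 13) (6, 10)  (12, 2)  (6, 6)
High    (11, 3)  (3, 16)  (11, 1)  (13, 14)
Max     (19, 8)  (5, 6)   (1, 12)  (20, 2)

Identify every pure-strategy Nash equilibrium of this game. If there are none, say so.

No pure-strategy Nash equilibrium.

Check each profile: it is a Nash equilibrium iff no player can strictly gain by switching unilaterally.
(Medium, Low): Plant 1 can switch to Max (14 → 19). Not NE.
(Medium, Medium): Plant 2 can switch to Low (10 → 13). Not NE.
(Medium, High): Plant 2 can switch to Low (2 → 13). Not NE.
(Medium, Max): Plant 1 can switch to High (6 → 13). Not NE.
(High, Low): Plant 1 can switch to Medium (11 → 14). Not NE.
(High, Medium): Plant 1 can switch to Medium (3 → 6). Not NE.
(High, High): Plant 1 can switch to Medium (11 → 12). Not NE.
(High, Max): Plant 1 can switch to Max (13 → 20). Not NE.
(Max, Low): Plant 2 can switch to High (8 → 12). Not NE.
(Max, Medium): Plant 1 can switch to Medium (5 → 6). Not NE.
(The remaining 2 profiles each have a profitable deviation by the same check.)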